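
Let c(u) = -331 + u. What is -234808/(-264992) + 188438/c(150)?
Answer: -127275669/122356 ≈ -1040.2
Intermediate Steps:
-234808/(-264992) + 188438/c(150) = -234808/(-264992) + 188438/(-331 + 150) = -234808*(-1/264992) + 188438/(-181) = 599/676 + 188438*(-1/181) = 599/676 - 188438/181 = -127275669/122356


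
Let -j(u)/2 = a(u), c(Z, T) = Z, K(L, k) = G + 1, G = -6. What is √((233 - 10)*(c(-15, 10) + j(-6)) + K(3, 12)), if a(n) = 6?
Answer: I*√6026 ≈ 77.627*I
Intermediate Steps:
K(L, k) = -5 (K(L, k) = -6 + 1 = -5)
j(u) = -12 (j(u) = -2*6 = -12)
√((233 - 10)*(c(-15, 10) + j(-6)) + K(3, 12)) = √((233 - 10)*(-15 - 12) - 5) = √(223*(-27) - 5) = √(-6021 - 5) = √(-6026) = I*√6026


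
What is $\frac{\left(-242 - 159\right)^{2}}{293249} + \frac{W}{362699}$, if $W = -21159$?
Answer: $\frac{52117506308}{106361119051} \approx 0.49001$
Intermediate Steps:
$\frac{\left(-242 - 159\right)^{2}}{293249} + \frac{W}{362699} = \frac{\left(-242 - 159\right)^{2}}{293249} - \frac{21159}{362699} = \left(-401\right)^{2} \cdot \frac{1}{293249} - \frac{21159}{362699} = 160801 \cdot \frac{1}{293249} - \frac{21159}{362699} = \frac{160801}{293249} - \frac{21159}{362699} = \frac{52117506308}{106361119051}$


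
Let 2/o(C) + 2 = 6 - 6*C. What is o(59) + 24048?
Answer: 4208399/175 ≈ 24048.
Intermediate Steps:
o(C) = 2/(4 - 6*C) (o(C) = 2/(-2 + (6 - 6*C)) = 2/(4 - 6*C))
o(59) + 24048 = -1/(-2 + 3*59) + 24048 = -1/(-2 + 177) + 24048 = -1/175 + 24048 = 4208399/175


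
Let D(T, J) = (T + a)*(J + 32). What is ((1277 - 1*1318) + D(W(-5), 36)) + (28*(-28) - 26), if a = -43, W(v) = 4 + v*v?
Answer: -1803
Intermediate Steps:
W(v) = 4 + v²
D(T, J) = (-43 + T)*(32 + J) (D(T, J) = (T - 43)*(J + 32) = (-43 + T)*(32 + J))
((1277 - 1*1318) + D(W(-5), 36)) + (28*(-28) - 26) = ((1277 - 1*1318) + (-1376 - 43*36 + 32*(4 + (-5)²) + 36*(4 + (-5)²))) + (28*(-28) - 26) = ((1277 - 1318) + (-1376 - 1548 + 32*(4 + 25) + 36*(4 + 25))) + (-784 - 26) = (-41 + (-1376 - 1548 + 32*29 + 36*29)) - 810 = (-41 + (-1376 - 1548 + 928 + 1044)) - 810 = (-41 - 952) - 810 = -993 - 810 = -1803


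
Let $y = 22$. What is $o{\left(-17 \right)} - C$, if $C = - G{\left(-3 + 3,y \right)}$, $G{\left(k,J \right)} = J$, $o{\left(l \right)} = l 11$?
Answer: $-165$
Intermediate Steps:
$o{\left(l \right)} = 11 l$
$C = -22$ ($C = \left(-1\right) 22 = -22$)
$o{\left(-17 \right)} - C = 11 \left(-17\right) - -22 = -187 + 22 = -165$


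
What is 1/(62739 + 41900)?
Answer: 1/104639 ≈ 9.5567e-6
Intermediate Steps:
1/(62739 + 41900) = 1/104639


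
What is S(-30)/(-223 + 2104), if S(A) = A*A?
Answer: 100/209 ≈ 0.47847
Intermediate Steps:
S(A) = A²
S(-30)/(-223 + 2104) = (-30)²/(-223 + 2104) = 900/1881 = 900*(1/1881) = 100/209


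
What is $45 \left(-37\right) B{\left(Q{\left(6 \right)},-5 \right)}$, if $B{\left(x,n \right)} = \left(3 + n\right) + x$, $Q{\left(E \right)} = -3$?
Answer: $8325$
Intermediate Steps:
$B{\left(x,n \right)} = 3 + n + x$
$45 \left(-37\right) B{\left(Q{\left(6 \right)},-5 \right)} = 45 \left(-37\right) \left(3 - 5 - 3\right) = \left(-1665\right) \left(-5\right) = 8325$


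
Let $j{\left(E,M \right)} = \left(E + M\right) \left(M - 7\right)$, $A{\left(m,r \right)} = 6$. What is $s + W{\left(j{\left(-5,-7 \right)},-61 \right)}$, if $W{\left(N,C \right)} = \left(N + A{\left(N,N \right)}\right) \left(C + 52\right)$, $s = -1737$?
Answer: $-3303$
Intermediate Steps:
$j{\left(E,M \right)} = \left(-7 + M\right) \left(E + M\right)$ ($j{\left(E,M \right)} = \left(E + M\right) \left(-7 + M\right) = \left(-7 + M\right) \left(E + M\right)$)
$W{\left(N,C \right)} = \left(6 + N\right) \left(52 + C\right)$ ($W{\left(N,C \right)} = \left(N + 6\right) \left(C + 52\right) = \left(6 + N\right) \left(52 + C\right)$)
$s + W{\left(j{\left(-5,-7 \right)},-61 \right)} = -1737 + \left(312 + 6 \left(-61\right) + 52 \left(\left(-7\right)^{2} - -35 - -49 - -35\right) - 61 \left(\left(-7\right)^{2} - -35 - -49 - -35\right)\right) = -1737 + \left(312 - 366 + 52 \left(49 + 35 + 49 + 35\right) - 61 \left(49 + 35 + 49 + 35\right)\right) = -1737 + \left(312 - 366 + 52 \cdot 168 - 10248\right) = -1737 + \left(312 - 366 + 8736 - 10248\right) = -1737 - 1566 = -3303$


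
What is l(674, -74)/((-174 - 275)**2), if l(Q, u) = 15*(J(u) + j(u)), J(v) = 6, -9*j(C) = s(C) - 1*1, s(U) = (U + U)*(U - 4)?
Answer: -57445/604803 ≈ -0.094981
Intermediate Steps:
s(U) = 2*U*(-4 + U) (s(U) = (2*U)*(-4 + U) = 2*U*(-4 + U))
j(C) = 1/9 - 2*C*(-4 + C)/9 (j(C) = -(2*C*(-4 + C) - 1*1)/9 = -(2*C*(-4 + C) - 1)/9 = -(-1 + 2*C*(-4 + C))/9 = 1/9 - 2*C*(-4 + C)/9)
l(Q, u) = 275/3 - 10*u*(-4 + u)/3 (l(Q, u) = 15*(6 + (1/9 - 2*u*(-4 + u)/9)) = 15*(55/9 - 2*u*(-4 + u)/9) = 275/3 - 10*u*(-4 + u)/3)
l(674, -74)/((-174 - 275)**2) = (275/3 - 10/3*(-74)*(-4 - 74))/((-174 - 275)**2) = (275/3 - 10/3*(-74)*(-78))/((-449)**2) = (275/3 - 19240)/201601 = -57445/3*1/201601 = -57445/604803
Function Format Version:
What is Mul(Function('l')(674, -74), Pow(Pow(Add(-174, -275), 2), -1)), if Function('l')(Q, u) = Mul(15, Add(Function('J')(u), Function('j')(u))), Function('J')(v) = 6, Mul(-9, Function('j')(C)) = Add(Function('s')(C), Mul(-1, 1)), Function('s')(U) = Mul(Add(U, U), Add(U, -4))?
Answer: Rational(-57445, 604803) ≈ -0.094981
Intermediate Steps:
Function('s')(U) = Mul(2, U, Add(-4, U)) (Function('s')(U) = Mul(Mul(2, U), Add(-4, U)) = Mul(2, U, Add(-4, U)))
Function('j')(C) = Add(Rational(1, 9), Mul(Rational(-2, 9), C, Add(-4, C))) (Function('j')(C) = Mul(Rational(-1, 9), Add(Mul(2, C, Add(-4, C)), Mul(-1, 1))) = Mul(Rational(-1, 9), Add(Mul(2, C, Add(-4, C)), -1)) = Mul(Rational(-1, 9), Add(-1, Mul(2, C, Add(-4, C)))) = Add(Rational(1, 9), Mul(Rational(-2, 9), C, Add(-4, C))))
Function('l')(Q, u) = Add(Rational(275, 3), Mul(Rational(-10, 3), u, Add(-4, u))) (Function('l')(Q, u) = Mul(15, Add(6, Add(Rational(1, 9), Mul(Rational(-2, 9), u, Add(-4, u))))) = Mul(15, Add(Rational(55, 9), Mul(Rational(-2, 9), u, Add(-4, u)))) = Add(Rational(275, 3), Mul(Rational(-10, 3), u, Add(-4, u))))
Mul(Function('l')(674, -74), Pow(Pow(Add(-174, -275), 2), -1)) = Mul(Add(Rational(275, 3), Mul(Rational(-10, 3), -74, Add(-4, -74))), Pow(Pow(Add(-174, -275), 2), -1)) = Mul(Add(Rational(275, 3), Mul(Rational(-10, 3), -74, -78)), Pow(Pow(-449, 2), -1)) = Mul(Add(Rational(275, 3), -19240), Pow(201601, -1)) = Mul(Rational(-57445, 3), Rational(1, 201601)) = Rational(-57445, 604803)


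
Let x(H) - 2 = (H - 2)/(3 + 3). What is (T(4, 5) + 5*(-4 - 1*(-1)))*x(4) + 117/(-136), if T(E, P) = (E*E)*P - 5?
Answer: 18923/136 ≈ 139.14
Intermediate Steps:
x(H) = 5/3 + H/6 (x(H) = 2 + (H - 2)/(3 + 3) = 2 + (-2 + H)/6 = 2 + (-2 + H)*(1/6) = 2 + (-1/3 + H/6) = 5/3 + H/6)
T(E, P) = -5 + P*E**2 (T(E, P) = E**2*P - 5 = P*E**2 - 5 = -5 + P*E**2)
(T(4, 5) + 5*(-4 - 1*(-1)))*x(4) + 117/(-136) = ((-5 + 5*4**2) + 5*(-4 - 1*(-1)))*(5/3 + (1/6)*4) + 117/(-136) = ((-5 + 5*16) + 5*(-4 + 1))*(5/3 + 2/3) + 117*(-1/136) = ((-5 + 80) + 5*(-3))*(7/3) - 117/136 = (75 - 15)*(7/3) - 117/136 = 60*(7/3) - 117/136 = 140 - 117/136 = 18923/136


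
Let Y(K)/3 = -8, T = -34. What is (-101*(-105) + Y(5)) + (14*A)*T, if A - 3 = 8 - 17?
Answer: 13437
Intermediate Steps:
A = -6 (A = 3 + (8 - 17) = 3 - 9 = -6)
Y(K) = -24 (Y(K) = 3*(-8) = -24)
(-101*(-105) + Y(5)) + (14*A)*T = (-101*(-105) - 24) + (14*(-6))*(-34) = (10605 - 24) - 84*(-34) = 10581 + 2856 = 13437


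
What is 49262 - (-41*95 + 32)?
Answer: 53125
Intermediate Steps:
49262 - (-41*95 + 32) = 49262 - (-3895 + 32) = 49262 - 1*(-3863) = 49262 + 3863 = 53125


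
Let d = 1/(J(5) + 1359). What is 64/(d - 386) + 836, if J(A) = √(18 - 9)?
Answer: 439423948/525731 ≈ 835.83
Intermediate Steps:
J(A) = 3 (J(A) = √9 = 3)
d = 1/1362 (d = 1/(3 + 1359) = 1/1362 ≈ 0.00073421)
64/(d - 386) + 836 = 64/(1/1362 - 386) + 836 = 64/(-525731/1362) + 836 = -1362/525731*64 + 836 = -87168/525731 + 836 = 439423948/525731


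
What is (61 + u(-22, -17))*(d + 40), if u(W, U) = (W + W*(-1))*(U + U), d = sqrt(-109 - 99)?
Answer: 2440 + 244*I*sqrt(13) ≈ 2440.0 + 879.75*I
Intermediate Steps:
d = 4*I*sqrt(13) (d = sqrt(-208) = 4*I*sqrt(13) ≈ 14.422*I)
u(W, U) = 0 (u(W, U) = (W - W)*(2*U) = 0*(2*U) = 0)
(61 + u(-22, -17))*(d + 40) = (61 + 0)*(4*I*sqrt(13) + 40) = 61*(40 + 4*I*sqrt(13)) = 2440 + 244*I*sqrt(13)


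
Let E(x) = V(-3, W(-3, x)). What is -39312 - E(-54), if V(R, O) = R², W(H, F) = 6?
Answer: -39321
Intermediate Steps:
E(x) = 9 (E(x) = (-3)² = 9)
-39312 - E(-54) = -39312 - 1*9 = -39312 - 9 = -39321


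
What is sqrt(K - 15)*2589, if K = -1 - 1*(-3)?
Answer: 2589*I*sqrt(13) ≈ 9334.8*I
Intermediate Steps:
K = 2 (K = -1 + 3 = 2)
sqrt(K - 15)*2589 = sqrt(2 - 15)*2589 = sqrt(-13)*2589 = (I*sqrt(13))*2589 = 2589*I*sqrt(13)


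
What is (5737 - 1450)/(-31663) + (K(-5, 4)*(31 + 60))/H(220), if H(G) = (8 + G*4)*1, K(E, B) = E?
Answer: -18213521/28116744 ≈ -0.64778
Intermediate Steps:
H(G) = 8 + 4*G (H(G) = (8 + 4*G)*1 = 8 + 4*G)
(5737 - 1450)/(-31663) + (K(-5, 4)*(31 + 60))/H(220) = (5737 - 1450)/(-31663) + (-5*(31 + 60))/(8 + 4*220) = 4287*(-1/31663) + (-5*91)/(8 + 880) = -4287/31663 - 455/888 = -18213521/28116744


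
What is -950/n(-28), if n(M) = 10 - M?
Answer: -25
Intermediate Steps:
-950/n(-28) = -950/(10 - 1*(-28)) = -950/(10 + 28) = -950/38 = -950*1/38 = -25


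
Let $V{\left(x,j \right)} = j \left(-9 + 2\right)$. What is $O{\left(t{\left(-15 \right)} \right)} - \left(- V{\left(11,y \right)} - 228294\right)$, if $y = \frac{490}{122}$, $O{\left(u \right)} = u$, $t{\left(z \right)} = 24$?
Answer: $\frac{13925683}{61} \approx 2.2829 \cdot 10^{5}$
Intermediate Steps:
$y = \frac{245}{61}$ ($y = 490 \cdot \frac{1}{122} = \frac{245}{61} \approx 4.0164$)
$V{\left(x,j \right)} = - 7 j$ ($V{\left(x,j \right)} = j \left(-7\right) = - 7 j$)
$O{\left(t{\left(-15 \right)} \right)} - \left(- V{\left(11,y \right)} - 228294\right) = 24 - \left(- \frac{\left(-7\right) 245}{61} - 228294\right) = 24 - \left(\left(-1\right) \left(- \frac{1715}{61}\right) - 228294\right) = 24 - \left(\frac{1715}{61} - 228294\right) = 24 - - \frac{13924219}{61} = 24 + \frac{13924219}{61} = \frac{13925683}{61}$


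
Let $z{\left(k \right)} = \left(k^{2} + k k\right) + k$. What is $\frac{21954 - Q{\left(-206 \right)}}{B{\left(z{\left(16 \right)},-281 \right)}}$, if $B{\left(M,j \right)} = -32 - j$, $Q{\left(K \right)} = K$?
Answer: $\frac{22160}{249} \approx 88.996$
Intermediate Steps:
$z{\left(k \right)} = k + 2 k^{2}$ ($z{\left(k \right)} = \left(k^{2} + k^{2}\right) + k = 2 k^{2} + k = k + 2 k^{2}$)
$\frac{21954 - Q{\left(-206 \right)}}{B{\left(z{\left(16 \right)},-281 \right)}} = \frac{21954 - -206}{-32 - -281} = \frac{21954 + 206}{-32 + 281} = \frac{22160}{249}$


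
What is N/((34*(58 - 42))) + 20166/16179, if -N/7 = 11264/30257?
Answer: 3444300066/2773992017 ≈ 1.2416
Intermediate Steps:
N = -78848/30257 ≈ -2.6059
N/((34*(58 - 42))) + 20166/16179 = -78848*1/(34*(58 - 42))/30257 + 20166/16179 = -78848/(30257*(34*16)) + 20166*(1/16179) = -78848/30257/544 + 6722/5393 = -78848/30257*1/544 + 6722/5393 = -2464/514369 + 6722/5393 = 3444300066/2773992017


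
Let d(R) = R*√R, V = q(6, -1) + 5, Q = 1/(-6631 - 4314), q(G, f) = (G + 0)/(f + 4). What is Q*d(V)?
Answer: -7*√7/10945 ≈ -0.0016921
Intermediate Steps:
q(G, f) = G/(4 + f)
Q = -1/10945 (Q = 1/(-10945) = -1/10945 ≈ -9.1366e-5)
V = 7 (V = 6/(4 - 1) + 5 = 6/3 + 5 = 6*(⅓) + 5 = 2 + 5 = 7)
d(R) = R^(3/2)
Q*d(V) = -7*√7/10945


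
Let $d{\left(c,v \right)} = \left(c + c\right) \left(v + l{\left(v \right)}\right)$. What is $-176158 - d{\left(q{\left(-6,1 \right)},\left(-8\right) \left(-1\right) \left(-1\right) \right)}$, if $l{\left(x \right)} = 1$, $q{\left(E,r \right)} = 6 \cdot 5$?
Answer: $-175738$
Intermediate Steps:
$q{\left(E,r \right)} = 30$
$d{\left(c,v \right)} = 2 c \left(1 + v\right)$ ($d{\left(c,v \right)} = \left(c + c\right) \left(v + 1\right) = 2 c \left(1 + v\right)$)
$-176158 - d{\left(q{\left(-6,1 \right)},\left(-8\right) \left(-1\right) \left(-1\right) \right)} = -176158 - 2 \cdot 30 \left(1 + \left(-8\right) \left(-1\right) \left(-1\right)\right) = -176158 - 2 \cdot 30 \left(1 + 8 \left(-1\right)\right) = -176158 - 2 \cdot 30 \left(1 - 8\right) = -176158 - 2 \cdot 30 \left(-7\right) = -176158 - -420 = -176158 + 420 = -175738$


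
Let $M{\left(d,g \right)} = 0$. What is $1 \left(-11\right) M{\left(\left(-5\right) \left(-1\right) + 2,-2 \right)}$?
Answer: $0$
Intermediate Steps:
$1 \left(-11\right) M{\left(\left(-5\right) \left(-1\right) + 2,-2 \right)} = 1 \left(-11\right) 0 = \left(-11\right) 0 = 0$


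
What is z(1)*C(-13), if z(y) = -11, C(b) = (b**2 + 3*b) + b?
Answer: -1287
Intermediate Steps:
C(b) = b**2 + 4*b
z(1)*C(-13) = -(-143)*(4 - 13) = -(-143)*(-9) = -11*117 = -1287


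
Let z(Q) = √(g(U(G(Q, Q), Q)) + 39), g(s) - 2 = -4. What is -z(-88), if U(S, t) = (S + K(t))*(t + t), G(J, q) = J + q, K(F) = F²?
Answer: -√37 ≈ -6.0828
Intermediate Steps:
U(S, t) = 2*t*(S + t²) (U(S, t) = (S + t²)*(t + t) = (S + t²)*(2*t) = 2*t*(S + t²))
g(s) = -2 (g(s) = 2 - 4 = -2)
z(Q) = √37 (z(Q) = √(-2 + 39) = √37)
-z(-88) = -√37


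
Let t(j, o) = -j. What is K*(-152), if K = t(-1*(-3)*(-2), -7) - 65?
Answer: 8968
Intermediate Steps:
K = -59 (K = -(-1*(-3))*(-2) - 65 = -3*(-2) - 65 = -1*(-6) - 65 = 6 - 65 = -59)
K*(-152) = -59*(-152) = 8968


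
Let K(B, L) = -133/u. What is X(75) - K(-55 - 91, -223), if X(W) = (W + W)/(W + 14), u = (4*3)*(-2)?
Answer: -8237/2136 ≈ -3.8563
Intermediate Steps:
u = -24 (u = 12*(-2) = -24)
K(B, L) = 133/24 (K(B, L) = -133/(-24) = -133*(-1/24) = 133/24)
X(W) = 2*W/(14 + W) (X(W) = (2*W)/(14 + W) = 2*W/(14 + W))
X(75) - K(-55 - 91, -223) = 2*75/(14 + 75) - 1*133/24 = 2*75/89 - 133/24 = 2*75*(1/89) - 133/24 = 150/89 - 133/24 = -8237/2136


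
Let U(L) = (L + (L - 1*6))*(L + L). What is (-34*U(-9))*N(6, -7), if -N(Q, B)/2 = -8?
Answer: -235008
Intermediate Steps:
N(Q, B) = 16 (N(Q, B) = -2*(-8) = 16)
U(L) = 2*L*(-6 + 2*L) (U(L) = (L + (L - 6))*(2*L) = (L + (-6 + L))*(2*L) = (-6 + 2*L)*(2*L) = 2*L*(-6 + 2*L))
(-34*U(-9))*N(6, -7) = -136*(-9)*(-3 - 9)*16 = -136*(-9)*(-12)*16 = -34*432*16 = -14688*16 = -235008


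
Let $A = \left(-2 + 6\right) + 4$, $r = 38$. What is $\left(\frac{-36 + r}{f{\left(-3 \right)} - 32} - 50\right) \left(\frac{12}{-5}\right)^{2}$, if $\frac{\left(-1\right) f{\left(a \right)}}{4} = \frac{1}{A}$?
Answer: $- \frac{468576}{1625} \approx -288.35$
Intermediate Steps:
$A = 8$ ($A = 4 + 4 = 8$)
$f{\left(a \right)} = - \frac{1}{2}$ ($f{\left(a \right)} = - \frac{4}{8} = \left(-4\right) \frac{1}{8} = - \frac{1}{2}$)
$\left(\frac{-36 + r}{f{\left(-3 \right)} - 32} - 50\right) \left(\frac{12}{-5}\right)^{2} = \left(\frac{-36 + 38}{- \frac{1}{2} - 32} - 50\right) \left(\frac{12}{-5}\right)^{2} = \left(\frac{2}{- \frac{65}{2}} - 50\right) \left(12 \left(- \frac{1}{5}\right)\right)^{2} = \left(2 \left(- \frac{2}{65}\right) - 50\right) \left(- \frac{12}{5}\right)^{2} = \left(- \frac{4}{65} - 50\right) \frac{144}{25} = \left(- \frac{3254}{65}\right) \frac{144}{25} = - \frac{468576}{1625}$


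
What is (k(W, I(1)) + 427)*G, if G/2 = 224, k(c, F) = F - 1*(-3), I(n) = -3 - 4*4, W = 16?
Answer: 184128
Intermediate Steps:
I(n) = -19 (I(n) = -3 - 16 = -19)
k(c, F) = 3 + F (k(c, F) = F + 3 = 3 + F)
G = 448 (G = 2*224 = 448)
(k(W, I(1)) + 427)*G = ((3 - 19) + 427)*448 = (-16 + 427)*448 = 411*448 = 184128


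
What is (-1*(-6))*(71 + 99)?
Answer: 1020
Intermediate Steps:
(-1*(-6))*(71 + 99) = 6*170 = 1020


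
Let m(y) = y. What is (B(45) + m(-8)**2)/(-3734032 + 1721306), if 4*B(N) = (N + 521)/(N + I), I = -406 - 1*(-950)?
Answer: -75675/2370991228 ≈ -3.1917e-5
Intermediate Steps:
I = 544 (I = -406 + 950 = 544)
B(N) = (521 + N)/(4*(544 + N)) (B(N) = ((N + 521)/(N + 544))/4 = ((521 + N)/(544 + N))/4 = (521 + N)/(4*(544 + N)))
(B(45) + m(-8)**2)/(-3734032 + 1721306) = ((521 + 45)/(4*(544 + 45)) + (-8)**2)/(-3734032 + 1721306) = ((1/4)*566/589 + 64)/(-2012726) = ((1/4)*(1/589)*566 + 64)*(-1/2012726) = (283/1178 + 64)*(-1/2012726) = (75675/1178)*(-1/2012726) = -75675/2370991228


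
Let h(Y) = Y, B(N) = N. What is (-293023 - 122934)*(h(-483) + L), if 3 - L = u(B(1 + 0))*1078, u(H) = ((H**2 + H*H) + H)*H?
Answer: 1544864298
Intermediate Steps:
u(H) = H*(H + 2*H**2) (u(H) = ((H**2 + H**2) + H)*H = (2*H**2 + H)*H = (H + 2*H**2)*H = H*(H + 2*H**2))
L = -3231 (L = 3 - (1 + 0)**2*(1 + 2*(1 + 0))*1078 = 3 - 1**2*(1 + 2*1)*1078 = 3 - 1*(1 + 2)*1078 = 3 - 1*3*1078 = 3 - 3*1078 = 3 - 1*3234 = 3 - 3234 = -3231)
(-293023 - 122934)*(h(-483) + L) = (-293023 - 122934)*(-483 - 3231) = -415957*(-3714) = 1544864298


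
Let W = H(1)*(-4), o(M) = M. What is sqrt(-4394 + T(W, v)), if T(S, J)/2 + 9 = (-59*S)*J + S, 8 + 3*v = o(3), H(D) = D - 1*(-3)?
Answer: 2*I*sqrt(17079)/3 ≈ 87.124*I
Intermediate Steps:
H(D) = 3 + D (H(D) = D + 3 = 3 + D)
v = -5/3 (v = -8/3 + (1/3)*3 = -8/3 + 1 = -5/3 ≈ -1.6667)
W = -16 (W = (3 + 1)*(-4) = 4*(-4) = -16)
T(S, J) = -18 + 2*S - 118*J*S (T(S, J) = -18 + 2*((-59*S)*J + S) = -18 + 2*(-59*J*S + S) = -18 + 2*(S - 59*J*S) = -18 + (2*S - 118*J*S) = -18 + 2*S - 118*J*S)
sqrt(-4394 + T(W, v)) = sqrt(-4394 + (-18 + 2*(-16) - 118*(-5/3)*(-16))) = sqrt(-4394 + (-18 - 32 - 9440/3)) = sqrt(-4394 - 9590/3) = sqrt(-22772/3) = 2*I*sqrt(17079)/3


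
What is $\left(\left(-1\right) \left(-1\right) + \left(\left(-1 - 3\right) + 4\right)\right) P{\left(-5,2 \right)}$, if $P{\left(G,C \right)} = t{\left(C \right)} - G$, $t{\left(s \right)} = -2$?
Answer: $3$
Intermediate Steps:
$P{\left(G,C \right)} = -2 - G$
$\left(\left(-1\right) \left(-1\right) + \left(\left(-1 - 3\right) + 4\right)\right) P{\left(-5,2 \right)} = \left(\left(-1\right) \left(-1\right) + \left(\left(-1 - 3\right) + 4\right)\right) \left(-2 - -5\right) = \left(1 + \left(-4 + 4\right)\right) \left(-2 + 5\right) = \left(1 + 0\right) 3 = 1 \cdot 3 = 3$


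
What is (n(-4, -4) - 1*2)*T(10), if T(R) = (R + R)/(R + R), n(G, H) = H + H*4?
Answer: -22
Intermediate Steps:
n(G, H) = 5*H (n(G, H) = H + 4*H = 5*H)
T(R) = 1 (T(R) = (2*R)/((2*R)) = (2*R)*(1/(2*R)) = 1)
(n(-4, -4) - 1*2)*T(10) = (5*(-4) - 1*2)*1 = (-20 - 2)*1 = -22*1 = -22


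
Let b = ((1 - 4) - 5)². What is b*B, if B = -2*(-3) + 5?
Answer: 704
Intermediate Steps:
b = 64 (b = (-3 - 5)² = (-8)² = 64)
B = 11 (B = 6 + 5 = 11)
b*B = 64*11 = 704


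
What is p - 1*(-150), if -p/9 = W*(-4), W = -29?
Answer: -894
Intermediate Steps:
p = -1044 (p = -(-261)*(-4) = -9*116 = -1044)
p - 1*(-150) = -1044 - 1*(-150) = -1044 + 150 = -894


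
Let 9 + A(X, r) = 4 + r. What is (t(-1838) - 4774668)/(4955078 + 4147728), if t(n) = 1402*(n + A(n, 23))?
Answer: -3663154/4551403 ≈ -0.80484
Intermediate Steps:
A(X, r) = -5 + r (A(X, r) = -9 + (4 + r) = -5 + r)
t(n) = 25236 + 1402*n (t(n) = 1402*(n + (-5 + 23)) = 1402*(n + 18) = 1402*(18 + n) = 25236 + 1402*n)
(t(-1838) - 4774668)/(4955078 + 4147728) = ((25236 + 1402*(-1838)) - 4774668)/(4955078 + 4147728) = ((25236 - 2576876) - 4774668)/9102806 = (-2551640 - 4774668)*(1/9102806) = -7326308*1/9102806 = -3663154/4551403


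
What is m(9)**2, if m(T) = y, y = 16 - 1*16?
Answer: 0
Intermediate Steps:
y = 0 (y = 16 - 16 = 0)
m(T) = 0
m(9)**2 = 0**2 = 0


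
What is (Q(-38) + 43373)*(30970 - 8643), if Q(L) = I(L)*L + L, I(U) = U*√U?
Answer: 967540545 + 32240188*I*√38 ≈ 9.6754e+8 + 1.9874e+8*I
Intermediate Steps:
I(U) = U^(3/2)
Q(L) = L + L^(5/2) (Q(L) = L^(3/2)*L + L = L^(5/2) + L = L + L^(5/2))
(Q(-38) + 43373)*(30970 - 8643) = ((-38 + (-38)^(5/2)) + 43373)*(30970 - 8643) = ((-38 + 1444*I*√38) + 43373)*22327 = (43335 + 1444*I*√38)*22327 = 967540545 + 32240188*I*√38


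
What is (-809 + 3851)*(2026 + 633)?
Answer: 8088678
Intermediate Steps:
(-809 + 3851)*(2026 + 633) = 3042*2659 = 8088678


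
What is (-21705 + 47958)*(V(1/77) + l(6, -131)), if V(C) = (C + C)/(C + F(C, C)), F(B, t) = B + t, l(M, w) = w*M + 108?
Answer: -17782032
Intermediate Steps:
l(M, w) = 108 + M*w (l(M, w) = M*w + 108 = 108 + M*w)
V(C) = 2/3 (V(C) = (C + C)/(C + (C + C)) = (2*C)/(C + 2*C) = (2*C)/((3*C)) = (2*C)*(1/(3*C)) = 2/3)
(-21705 + 47958)*(V(1/77) + l(6, -131)) = (-21705 + 47958)*(2/3 + (108 + 6*(-131))) = 26253*(2/3 + (108 - 786)) = 26253*(2/3 - 678) = 26253*(-2032/3) = -17782032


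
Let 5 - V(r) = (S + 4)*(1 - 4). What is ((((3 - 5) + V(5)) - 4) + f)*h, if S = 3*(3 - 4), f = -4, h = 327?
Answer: -654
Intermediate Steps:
S = -3 (S = 3*(-1) = -3)
V(r) = 8 (V(r) = 5 - (-3 + 4)*(1 - 4) = 5 - (-3) = 5 - 1*(-3) = 5 + 3 = 8)
((((3 - 5) + V(5)) - 4) + f)*h = ((((3 - 5) + 8) - 4) - 4)*327 = (((-2 + 8) - 4) - 4)*327 = ((6 - 4) - 4)*327 = (2 - 4)*327 = -2*327 = -654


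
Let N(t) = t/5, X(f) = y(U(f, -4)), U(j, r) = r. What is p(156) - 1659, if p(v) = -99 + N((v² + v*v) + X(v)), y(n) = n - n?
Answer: 39882/5 ≈ 7976.4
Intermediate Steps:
y(n) = 0
X(f) = 0
N(t) = t/5 (N(t) = t*(⅕) = t/5)
p(v) = -99 + 2*v²/5 (p(v) = -99 + ((v² + v*v) + 0)/5 = -99 + ((v² + v²) + 0)/5 = -99 + (2*v² + 0)/5 = -99 + (2*v²)/5 = -99 + 2*v²/5)
p(156) - 1659 = (-99 + (⅖)*156²) - 1659 = (-99 + (⅖)*24336) - 1659 = (-99 + 48672/5) - 1659 = 48177/5 - 1659 = 39882/5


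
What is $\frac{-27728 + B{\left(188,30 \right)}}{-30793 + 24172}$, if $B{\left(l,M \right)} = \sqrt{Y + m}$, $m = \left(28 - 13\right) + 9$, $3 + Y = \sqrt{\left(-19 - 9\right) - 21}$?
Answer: $\frac{27728}{6621} - \frac{\sqrt{21 + 7 i}}{6621} \approx 4.1872 - 0.00011383 i$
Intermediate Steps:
$Y = -3 + 7 i$ ($Y = -3 + \sqrt{\left(-19 - 9\right) - 21} = -3 + \sqrt{-28 - 21} = -3 + \sqrt{-49} = -3 + 7 i \approx -3.0 + 7.0 i$)
$m = 24$ ($m = 15 + 9 = 24$)
$B{\left(l,M \right)} = \sqrt{21 + 7 i}$ ($B{\left(l,M \right)} = \sqrt{\left(-3 + 7 i\right) + 24} = \sqrt{21 + 7 i}$)
$\frac{-27728 + B{\left(188,30 \right)}}{-30793 + 24172} = \frac{-27728 + \sqrt{21 + 7 i}}{-30793 + 24172} = \frac{-27728 + \sqrt{21 + 7 i}}{-6621} = \left(-27728 + \sqrt{21 + 7 i}\right) \left(- \frac{1}{6621}\right) = \frac{27728}{6621} - \frac{\sqrt{21 + 7 i}}{6621}$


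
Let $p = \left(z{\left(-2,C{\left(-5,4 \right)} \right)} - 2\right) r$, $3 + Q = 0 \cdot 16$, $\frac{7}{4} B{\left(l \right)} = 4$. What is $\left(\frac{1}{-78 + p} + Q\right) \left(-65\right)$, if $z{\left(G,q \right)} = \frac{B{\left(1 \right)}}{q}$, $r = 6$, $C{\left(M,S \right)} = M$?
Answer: $\frac{635245}{3246} \approx 195.7$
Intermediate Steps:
$B{\left(l \right)} = \frac{16}{7}$ ($B{\left(l \right)} = \frac{4}{7} \cdot 4 = \frac{16}{7}$)
$Q = -3$ ($Q = -3 + 0 \cdot 16 = -3 + 0 = -3$)
$z{\left(G,q \right)} = \frac{16}{7 q}$
$p = - \frac{516}{35}$ ($p = \left(\frac{16}{7 \left(-5\right)} - 2\right) 6 = \left(\frac{16}{7} \left(- \frac{1}{5}\right) - 2\right) 6 = \left(- \frac{16}{35} - 2\right) 6 = \left(- \frac{86}{35}\right) 6 = - \frac{516}{35} \approx -14.743$)
$\left(\frac{1}{-78 + p} + Q\right) \left(-65\right) = \left(\frac{1}{-78 - \frac{516}{35}} - 3\right) \left(-65\right) = \left(\frac{1}{- \frac{3246}{35}} - 3\right) \left(-65\right) = \left(- \frac{35}{3246} - 3\right) \left(-65\right) = \left(- \frac{9773}{3246}\right) \left(-65\right) = \frac{635245}{3246}$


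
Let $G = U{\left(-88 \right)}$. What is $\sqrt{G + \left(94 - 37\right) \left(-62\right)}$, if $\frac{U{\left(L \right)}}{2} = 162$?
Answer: $i \sqrt{3210} \approx 56.657 i$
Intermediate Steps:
$U{\left(L \right)} = 324$ ($U{\left(L \right)} = 2 \cdot 162 = 324$)
$G = 324$
$\sqrt{G + \left(94 - 37\right) \left(-62\right)} = \sqrt{324 + \left(94 - 37\right) \left(-62\right)} = \sqrt{324 + 57 \left(-62\right)} = \sqrt{324 - 3534} = \sqrt{-3210} = i \sqrt{3210}$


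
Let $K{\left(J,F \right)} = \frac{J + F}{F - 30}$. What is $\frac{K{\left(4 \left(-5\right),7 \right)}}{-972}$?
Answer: $- \frac{13}{22356} \approx -0.0005815$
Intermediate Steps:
$K{\left(J,F \right)} = \frac{F + J}{-30 + F}$
$\frac{K{\left(4 \left(-5\right),7 \right)}}{-972} = \frac{\frac{1}{-30 + 7} \left(7 + 4 \left(-5\right)\right)}{-972} = \frac{7 - 20}{-23} \left(- \frac{1}{972}\right) = \left(- \frac{1}{23}\right) \left(-13\right) \left(- \frac{1}{972}\right) = \frac{13}{23} \left(- \frac{1}{972}\right) = - \frac{13}{22356}$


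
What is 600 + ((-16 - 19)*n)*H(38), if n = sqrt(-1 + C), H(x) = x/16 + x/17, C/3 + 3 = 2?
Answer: 600 - 21945*I/68 ≈ 600.0 - 322.72*I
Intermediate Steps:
C = -3 (C = -9 + 3*2 = -9 + 6 = -3)
H(x) = 33*x/272 (H(x) = x*(1/16) + x*(1/17) = x/16 + x/17 = 33*x/272)
n = 2*I (n = sqrt(-1 - 3) = sqrt(-4) = 2*I ≈ 2.0*I)
600 + ((-16 - 19)*n)*H(38) = 600 + ((-16 - 19)*(2*I))*((33/272)*38) = 600 - 70*I*(627/136) = 600 - 21945*I/68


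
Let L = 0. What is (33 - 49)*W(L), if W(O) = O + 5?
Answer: -80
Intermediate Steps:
W(O) = 5 + O
(33 - 49)*W(L) = (33 - 49)*(5 + 0) = -16*5 = -80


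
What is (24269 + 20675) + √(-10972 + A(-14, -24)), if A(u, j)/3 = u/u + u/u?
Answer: 44944 + I*√10966 ≈ 44944.0 + 104.72*I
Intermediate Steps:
A(u, j) = 6 (A(u, j) = 3*(u/u + u/u) = 3*(1 + 1) = 3*2 = 6)
(24269 + 20675) + √(-10972 + A(-14, -24)) = (24269 + 20675) + √(-10972 + 6) = 44944 + √(-10966) = 44944 + I*√10966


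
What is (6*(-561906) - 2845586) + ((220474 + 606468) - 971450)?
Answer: -6361530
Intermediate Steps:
(6*(-561906) - 2845586) + ((220474 + 606468) - 971450) = (-3371436 - 2845586) + (826942 - 971450) = -6217022 - 144508 = -6361530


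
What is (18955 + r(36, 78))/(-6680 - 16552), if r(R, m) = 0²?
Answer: -18955/23232 ≈ -0.81590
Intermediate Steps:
r(R, m) = 0
(18955 + r(36, 78))/(-6680 - 16552) = (18955 + 0)/(-6680 - 16552) = 18955/(-23232) = 18955*(-1/23232) = -18955/23232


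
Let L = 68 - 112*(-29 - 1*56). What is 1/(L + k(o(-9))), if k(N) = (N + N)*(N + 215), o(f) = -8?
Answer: 1/6276 ≈ 0.00015934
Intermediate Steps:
L = 9588 (L = 68 - 112*(-29 - 56) = 68 - 112*(-85) = 68 + 9520 = 9588)
k(N) = 2*N*(215 + N) (k(N) = (2*N)*(215 + N) = 2*N*(215 + N))
1/(L + k(o(-9))) = 1/(9588 + 2*(-8)*(215 - 8)) = 1/(9588 + 2*(-8)*207) = 1/(9588 - 3312) = 1/6276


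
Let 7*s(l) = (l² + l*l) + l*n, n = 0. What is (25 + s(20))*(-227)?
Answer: -221325/7 ≈ -31618.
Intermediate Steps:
s(l) = 2*l²/7 (s(l) = ((l² + l*l) + l*0)/7 = ((l² + l²) + 0)/7 = (2*l² + 0)/7 = (2*l²)/7 = 2*l²/7)
(25 + s(20))*(-227) = (25 + (2/7)*20²)*(-227) = (25 + (2/7)*400)*(-227) = (25 + 800/7)*(-227) = (975/7)*(-227) = -221325/7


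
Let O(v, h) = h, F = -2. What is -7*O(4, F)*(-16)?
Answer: -224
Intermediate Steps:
-7*O(4, F)*(-16) = -7*(-2)*(-16) = 14*(-16) = -224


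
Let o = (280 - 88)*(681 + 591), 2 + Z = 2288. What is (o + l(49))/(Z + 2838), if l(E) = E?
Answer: 244273/5124 ≈ 47.672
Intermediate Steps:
Z = 2286 (Z = -2 + 2288 = 2286)
o = 244224 (o = 192*1272 = 244224)
(o + l(49))/(Z + 2838) = (244224 + 49)/(2286 + 2838) = 244273/5124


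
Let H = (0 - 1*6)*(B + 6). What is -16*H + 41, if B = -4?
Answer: 233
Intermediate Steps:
H = -12 (H = (0 - 1*6)*(-4 + 6) = (0 - 6)*2 = -6*2 = -12)
-16*H + 41 = -16*(-12) + 41 = 192 + 41 = 233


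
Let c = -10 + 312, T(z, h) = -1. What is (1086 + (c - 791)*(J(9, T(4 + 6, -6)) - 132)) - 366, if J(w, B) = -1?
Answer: 65757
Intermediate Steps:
c = 302
(1086 + (c - 791)*(J(9, T(4 + 6, -6)) - 132)) - 366 = (1086 + (302 - 791)*(-1 - 132)) - 366 = (1086 - 489*(-133)) - 366 = (1086 + 65037) - 366 = 66123 - 366 = 65757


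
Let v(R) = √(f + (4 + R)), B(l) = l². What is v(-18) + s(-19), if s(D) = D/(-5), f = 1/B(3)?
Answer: 19/5 + 5*I*√5/3 ≈ 3.8 + 3.7268*I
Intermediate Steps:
f = ⅑ (f = 1/(3²) = 1/9 = ⅑ ≈ 0.11111)
s(D) = -D/5 (s(D) = D*(-⅕) = -D/5)
v(R) = √(37/9 + R) (v(R) = √(⅑ + (4 + R)) = √(37/9 + R))
v(-18) + s(-19) = √(37 + 9*(-18))/3 - ⅕*(-19) = √(37 - 162)/3 + 19/5 = √(-125)/3 + 19/5 = (5*I*√5)/3 + 19/5 = 5*I*√5/3 + 19/5 = 19/5 + 5*I*√5/3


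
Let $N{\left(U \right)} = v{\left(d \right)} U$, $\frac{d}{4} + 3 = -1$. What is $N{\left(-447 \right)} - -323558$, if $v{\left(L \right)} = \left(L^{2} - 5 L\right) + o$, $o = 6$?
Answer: $170684$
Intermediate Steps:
$d = -16$ ($d = -12 + 4 \left(-1\right) = -12 - 4 = -16$)
$v{\left(L \right)} = 6 + L^{2} - 5 L$ ($v{\left(L \right)} = \left(L^{2} - 5 L\right) + 6 = 6 + L^{2} - 5 L$)
$N{\left(U \right)} = 342 U$ ($N{\left(U \right)} = \left(6 + \left(-16\right)^{2} - -80\right) U = \left(6 + 256 + 80\right) U = 342 U$)
$N{\left(-447 \right)} - -323558 = 342 \left(-447\right) - -323558 = -152874 + 323558 = 170684$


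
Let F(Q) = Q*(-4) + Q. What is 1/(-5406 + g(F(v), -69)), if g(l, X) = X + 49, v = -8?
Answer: -1/5426 ≈ -0.00018430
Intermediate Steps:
F(Q) = -3*Q (F(Q) = -4*Q + Q = -3*Q)
g(l, X) = 49 + X
1/(-5406 + g(F(v), -69)) = 1/(-5406 + (49 - 69)) = 1/(-5406 - 20) = 1/(-5426) = -1/5426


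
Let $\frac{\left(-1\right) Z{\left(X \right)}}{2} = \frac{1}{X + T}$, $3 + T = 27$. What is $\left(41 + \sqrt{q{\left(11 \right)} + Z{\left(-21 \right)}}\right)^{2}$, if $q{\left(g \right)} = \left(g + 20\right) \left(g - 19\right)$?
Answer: $\frac{\left(123 + i \sqrt{2238}\right)^{2}}{9} \approx 1432.3 + 1293.1 i$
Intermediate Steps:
$T = 24$ ($T = -3 + 27 = 24$)
$q{\left(g \right)} = \left(-19 + g\right) \left(20 + g\right)$ ($q{\left(g \right)} = \left(20 + g\right) \left(-19 + g\right) = \left(-19 + g\right) \left(20 + g\right)$)
$Z{\left(X \right)} = - \frac{2}{24 + X}$ ($Z{\left(X \right)} = - \frac{2}{X + 24} = - \frac{2}{24 + X}$)
$\left(41 + \sqrt{q{\left(11 \right)} + Z{\left(-21 \right)}}\right)^{2} = \left(41 + \sqrt{\left(-380 + 11 + 11^{2}\right) - \frac{2}{24 - 21}}\right)^{2} = \left(41 + \sqrt{\left(-380 + 11 + 121\right) - \frac{2}{3}}\right)^{2} = \left(41 + \sqrt{-248 - \frac{2}{3}}\right)^{2} = \left(41 + \sqrt{- \frac{746}{3}}\right)^{2} = \left(41 + \frac{i \sqrt{2238}}{3}\right)^{2}$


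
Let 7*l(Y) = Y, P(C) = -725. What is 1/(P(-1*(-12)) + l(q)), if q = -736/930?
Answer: -3255/2360243 ≈ -0.0013791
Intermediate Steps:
q = -368/465 (q = -736*1/930 = -368/465 ≈ -0.79140)
l(Y) = Y/7
1/(P(-1*(-12)) + l(q)) = 1/(-725 + (1/7)*(-368/465)) = 1/(-725 - 368/3255) = 1/(-2360243/3255) = -3255/2360243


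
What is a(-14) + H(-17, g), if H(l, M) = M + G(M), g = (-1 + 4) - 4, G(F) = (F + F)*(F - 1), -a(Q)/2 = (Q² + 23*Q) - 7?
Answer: 269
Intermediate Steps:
a(Q) = 14 - 46*Q - 2*Q² (a(Q) = -2*((Q² + 23*Q) - 7) = -2*(-7 + Q² + 23*Q) = 14 - 46*Q - 2*Q²)
G(F) = 2*F*(-1 + F) (G(F) = (2*F)*(-1 + F) = 2*F*(-1 + F))
g = -1 (g = 3 - 4 = -1)
H(l, M) = M + 2*M*(-1 + M)
a(-14) + H(-17, g) = (14 - 46*(-14) - 2*(-14)²) - (-1 + 2*(-1)) = (14 + 644 - 2*196) - (-1 - 2) = (14 + 644 - 392) - 1*(-3) = 266 + 3 = 269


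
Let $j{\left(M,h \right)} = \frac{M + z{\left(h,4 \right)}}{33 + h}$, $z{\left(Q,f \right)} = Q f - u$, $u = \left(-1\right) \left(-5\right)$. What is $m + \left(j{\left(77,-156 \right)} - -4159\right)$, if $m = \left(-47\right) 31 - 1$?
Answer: $\frac{110925}{41} \approx 2705.5$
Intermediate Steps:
$u = 5$
$z{\left(Q,f \right)} = -5 + Q f$ ($z{\left(Q,f \right)} = Q f - 5 = -5 + Q f$)
$j{\left(M,h \right)} = \frac{-5 + M + 4 h}{33 + h}$ ($j{\left(M,h \right)} = \frac{M + \left(-5 + h 4\right)}{33 + h} = \frac{M + \left(-5 + 4 h\right)}{33 + h} = \frac{-5 + M + 4 h}{33 + h}$)
$m = -1458$ ($m = -1457 - 1 = -1458$)
$m + \left(j{\left(77,-156 \right)} - -4159\right) = -1458 + \left(\frac{-5 + 77 + 4 \left(-156\right)}{33 - 156} - -4159\right) = -1458 + \left(\frac{-5 + 77 - 624}{-123} + 4159\right) = -1458 + \left(\left(- \frac{1}{123}\right) \left(-552\right) + 4159\right) = -1458 + \left(\frac{184}{41} + 4159\right) = -1458 + \frac{170703}{41} = \frac{110925}{41}$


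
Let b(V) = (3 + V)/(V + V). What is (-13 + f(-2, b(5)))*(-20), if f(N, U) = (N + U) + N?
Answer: 324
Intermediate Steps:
b(V) = (3 + V)/(2*V) (b(V) = (3 + V)/((2*V)) = (3 + V)*(1/(2*V)) = (3 + V)/(2*V))
f(N, U) = U + 2*N
(-13 + f(-2, b(5)))*(-20) = (-13 + ((1/2)*(3 + 5)/5 + 2*(-2)))*(-20) = (-13 + ((1/2)*(1/5)*8 - 4))*(-20) = (-13 + (4/5 - 4))*(-20) = (-13 - 16/5)*(-20) = -81/5*(-20) = 324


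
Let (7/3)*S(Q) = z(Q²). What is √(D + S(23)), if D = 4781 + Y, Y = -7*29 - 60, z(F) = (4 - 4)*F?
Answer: 3*√502 ≈ 67.216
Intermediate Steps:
z(F) = 0 (z(F) = 0*F = 0)
S(Q) = 0 (S(Q) = (3/7)*0 = 0)
Y = -263 (Y = -203 - 60 = -263)
D = 4518 (D = 4781 - 263 = 4518)
√(D + S(23)) = √(4518 + 0) = √4518 = 3*√502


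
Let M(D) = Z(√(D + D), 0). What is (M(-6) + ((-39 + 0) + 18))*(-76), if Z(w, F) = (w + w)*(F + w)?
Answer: 3420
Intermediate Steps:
Z(w, F) = 2*w*(F + w) (Z(w, F) = (2*w)*(F + w) = 2*w*(F + w))
M(D) = 4*D (M(D) = 2*√(D + D)*(0 + √(D + D)) = 2*√(2*D)*(0 + √(2*D)) = 2*(√2*√D)*(0 + √2*√D) = 2*(√2*√D)*(√2*√D) = 4*D)
(M(-6) + ((-39 + 0) + 18))*(-76) = (4*(-6) + ((-39 + 0) + 18))*(-76) = (-24 + (-39 + 18))*(-76) = (-24 - 21)*(-76) = -45*(-76) = 3420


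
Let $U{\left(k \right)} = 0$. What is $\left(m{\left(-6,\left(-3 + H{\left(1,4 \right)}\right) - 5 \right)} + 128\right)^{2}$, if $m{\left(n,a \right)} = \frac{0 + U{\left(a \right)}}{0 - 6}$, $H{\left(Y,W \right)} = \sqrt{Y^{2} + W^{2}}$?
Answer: $16384$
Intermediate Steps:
$H{\left(Y,W \right)} = \sqrt{W^{2} + Y^{2}}$
$m{\left(n,a \right)} = 0$ ($m{\left(n,a \right)} = \frac{0 + 0}{0 - 6} = \frac{0}{-6} = 0 \left(- \frac{1}{6}\right) = 0$)
$\left(m{\left(-6,\left(-3 + H{\left(1,4 \right)}\right) - 5 \right)} + 128\right)^{2} = \left(0 + 128\right)^{2} = 128^{2} = 16384$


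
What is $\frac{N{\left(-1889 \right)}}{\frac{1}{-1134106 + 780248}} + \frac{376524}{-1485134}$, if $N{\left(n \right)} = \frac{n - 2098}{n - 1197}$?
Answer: $- \frac{523818876182607}{1145780881} \approx -4.5717 \cdot 10^{5}$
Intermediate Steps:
$N{\left(n \right)} = \frac{-2098 + n}{-1197 + n}$
$\frac{N{\left(-1889 \right)}}{\frac{1}{-1134106 + 780248}} + \frac{376524}{-1485134} = \frac{\frac{1}{-1197 - 1889} \left(-2098 - 1889\right)}{\frac{1}{-1134106 + 780248}} + \frac{376524}{-1485134} = \frac{\frac{1}{-3086} \left(-3987\right)}{\frac{1}{-353858}} + 376524 \left(- \frac{1}{1485134}\right) = \frac{\left(- \frac{1}{3086}\right) \left(-3987\right)}{- \frac{1}{353858}} - \frac{188262}{742567} = \frac{3987}{3086} \left(-353858\right) - \frac{188262}{742567} = - \frac{705415923}{1543} - \frac{188262}{742567} = - \frac{523818876182607}{1145780881}$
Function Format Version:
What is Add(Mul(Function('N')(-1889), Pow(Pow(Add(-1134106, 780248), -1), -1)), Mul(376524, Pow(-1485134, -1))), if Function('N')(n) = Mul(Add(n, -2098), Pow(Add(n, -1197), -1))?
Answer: Rational(-523818876182607, 1145780881) ≈ -4.5717e+5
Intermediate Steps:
Function('N')(n) = Mul(Pow(Add(-1197, n), -1), Add(-2098, n)) (Function('N')(n) = Mul(Add(-2098, n), Pow(Add(-1197, n), -1)) = Mul(Pow(Add(-1197, n), -1), Add(-2098, n)))
Add(Mul(Function('N')(-1889), Pow(Pow(Add(-1134106, 780248), -1), -1)), Mul(376524, Pow(-1485134, -1))) = Add(Mul(Mul(Pow(Add(-1197, -1889), -1), Add(-2098, -1889)), Pow(Pow(Add(-1134106, 780248), -1), -1)), Mul(376524, Pow(-1485134, -1))) = Add(Mul(Mul(Pow(-3086, -1), -3987), Pow(Pow(-353858, -1), -1)), Mul(376524, Rational(-1, 1485134))) = Add(Mul(Mul(Rational(-1, 3086), -3987), Pow(Rational(-1, 353858), -1)), Rational(-188262, 742567)) = Add(Mul(Rational(3987, 3086), -353858), Rational(-188262, 742567)) = Add(Rational(-705415923, 1543), Rational(-188262, 742567)) = Rational(-523818876182607, 1145780881)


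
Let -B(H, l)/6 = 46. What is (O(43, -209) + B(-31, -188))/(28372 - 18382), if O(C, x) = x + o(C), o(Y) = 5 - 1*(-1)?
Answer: -479/9990 ≈ -0.047948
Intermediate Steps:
o(Y) = 6 (o(Y) = 5 + 1 = 6)
O(C, x) = 6 + x (O(C, x) = x + 6 = 6 + x)
B(H, l) = -276 (B(H, l) = -6*46 = -276)
(O(43, -209) + B(-31, -188))/(28372 - 18382) = ((6 - 209) - 276)/(28372 - 18382) = (-203 - 276)/9990 = -479*1/9990 = -479/9990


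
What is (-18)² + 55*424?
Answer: 23644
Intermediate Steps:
(-18)² + 55*424 = 324 + 23320 = 23644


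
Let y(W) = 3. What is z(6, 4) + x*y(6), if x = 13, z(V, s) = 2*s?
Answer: 47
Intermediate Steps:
z(6, 4) + x*y(6) = 2*4 + 13*3 = 8 + 39 = 47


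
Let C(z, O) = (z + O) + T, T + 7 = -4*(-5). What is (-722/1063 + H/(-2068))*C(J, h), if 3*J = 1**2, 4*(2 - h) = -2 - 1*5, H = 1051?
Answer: -178371115/8793136 ≈ -20.285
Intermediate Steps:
h = 15/4 (h = 2 - (-2 - 1*5)/4 = 2 - (-2 - 5)/4 = 2 - 1/4*(-7) = 2 + 7/4 = 15/4 ≈ 3.7500)
J = 1/3 (J = (1/3)*1**2 = (1/3)*1 = 1/3 ≈ 0.33333)
T = 13 (T = -7 - 4*(-5) = -7 + 20 = 13)
C(z, O) = 13 + O + z (C(z, O) = (z + O) + 13 = (O + z) + 13 = 13 + O + z)
(-722/1063 + H/(-2068))*C(J, h) = (-722/1063 + 1051/(-2068))*(13 + 15/4 + 1/3) = (-722*1/1063 + 1051*(-1/2068))*(205/12) = (-722/1063 - 1051/2068)*(205/12) = -2610309/2198284*205/12 = -178371115/8793136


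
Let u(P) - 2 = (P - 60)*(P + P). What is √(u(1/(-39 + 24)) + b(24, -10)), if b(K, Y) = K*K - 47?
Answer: √121277/15 ≈ 23.217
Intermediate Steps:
b(K, Y) = -47 + K² (b(K, Y) = K² - 47 = -47 + K²)
u(P) = 2 + 2*P*(-60 + P) (u(P) = 2 + (P - 60)*(P + P) = 2 + (-60 + P)*(2*P) = 2 + 2*P*(-60 + P))
√(u(1/(-39 + 24)) + b(24, -10)) = √((2 - 120/(-39 + 24) + 2*(1/(-39 + 24))²) + (-47 + 24²)) = √((2 - 120/(-15) + 2*(1/(-15))²) + (-47 + 576)) = √((2 - 120*(-1/15) + 2*(-1/15)²) + 529) = √((2 + 8 + 2*(1/225)) + 529) = √((2 + 8 + 2/225) + 529) = √(2252/225 + 529) = √(121277/225) = √121277/15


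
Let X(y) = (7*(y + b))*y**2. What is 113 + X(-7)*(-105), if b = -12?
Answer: 684398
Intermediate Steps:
X(y) = y**2*(-84 + 7*y) (X(y) = (7*(y - 12))*y**2 = (7*(-12 + y))*y**2 = (-84 + 7*y)*y**2 = y**2*(-84 + 7*y))
113 + X(-7)*(-105) = 113 + (7*(-7)**2*(-12 - 7))*(-105) = 113 + (7*49*(-19))*(-105) = 113 - 6517*(-105) = 113 + 684285 = 684398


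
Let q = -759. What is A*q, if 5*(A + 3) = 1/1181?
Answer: 13444926/5905 ≈ 2276.9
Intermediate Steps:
A = -17714/5905 (A = -3 + (1/5)/1181 = -3 + (1/5)*(1/1181) = -3 + 1/5905 = -17714/5905 ≈ -2.9998)
A*q = -17714/5905*(-759) = 13444926/5905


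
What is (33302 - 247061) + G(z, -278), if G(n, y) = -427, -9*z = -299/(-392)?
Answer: -214186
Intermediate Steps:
z = -299/3528 (z = -(-299)/(9*(-392)) = -(-299)*(-1)/(9*392) = -1/9*299/392 = -299/3528 ≈ -0.084751)
(33302 - 247061) + G(z, -278) = (33302 - 247061) - 427 = -213759 - 427 = -214186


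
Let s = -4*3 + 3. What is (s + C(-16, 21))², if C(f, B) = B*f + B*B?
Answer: 9216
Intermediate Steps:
C(f, B) = B² + B*f (C(f, B) = B*f + B² = B² + B*f)
s = -9 (s = -12 + 3 = -9)
(s + C(-16, 21))² = (-9 + 21*(21 - 16))² = (-9 + 21*5)² = (-9 + 105)² = 96² = 9216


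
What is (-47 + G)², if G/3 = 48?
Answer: 9409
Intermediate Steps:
G = 144 (G = 3*48 = 144)
(-47 + G)² = (-47 + 144)² = 97² = 9409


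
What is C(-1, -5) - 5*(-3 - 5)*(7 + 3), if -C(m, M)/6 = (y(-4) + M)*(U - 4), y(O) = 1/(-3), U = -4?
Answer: 144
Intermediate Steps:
y(O) = -1/3
C(m, M) = -16 + 48*M (C(m, M) = -6*(-1/3 + M)*(-4 - 4) = -6*(-1/3 + M)*(-8) = -6*(8/3 - 8*M) = -16 + 48*M)
C(-1, -5) - 5*(-3 - 5)*(7 + 3) = (-16 + 48*(-5)) - 5*(-3 - 5)*(7 + 3) = (-16 - 240) - (-40)*10 = -256 - 5*(-80) = -256 + 400 = 144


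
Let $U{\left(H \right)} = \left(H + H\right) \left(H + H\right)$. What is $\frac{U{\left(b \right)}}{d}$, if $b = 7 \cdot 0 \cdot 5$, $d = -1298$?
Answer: $0$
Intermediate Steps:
$b = 0$ ($b = 0 \cdot 5 = 0$)
$U{\left(H \right)} = 4 H^{2}$ ($U{\left(H \right)} = 2 H 2 H = 4 H^{2}$)
$\frac{U{\left(b \right)}}{d} = \frac{4 \cdot 0^{2}}{-1298} = 4 \cdot 0 \left(- \frac{1}{1298}\right) = 0 \left(- \frac{1}{1298}\right) = 0$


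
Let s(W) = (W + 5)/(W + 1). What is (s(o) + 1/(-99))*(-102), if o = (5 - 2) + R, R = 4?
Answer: -5015/33 ≈ -151.97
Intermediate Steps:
o = 7 (o = (5 - 2) + 4 = 3 + 4 = 7)
s(W) = (5 + W)/(1 + W)
(s(o) + 1/(-99))*(-102) = ((5 + 7)/(1 + 7) + 1/(-99))*(-102) = (12/8 - 1/99)*(-102) = ((1/8)*12 - 1/99)*(-102) = (3/2 - 1/99)*(-102) = (295/198)*(-102) = -5015/33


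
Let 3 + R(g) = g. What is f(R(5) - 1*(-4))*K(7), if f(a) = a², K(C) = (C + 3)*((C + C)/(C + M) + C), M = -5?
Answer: 5040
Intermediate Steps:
K(C) = (3 + C)*(C + 2*C/(-5 + C)) (K(C) = (C + 3)*((C + C)/(C - 5) + C) = (3 + C)*((2*C)/(-5 + C) + C) = (3 + C)*(2*C/(-5 + C) + C) = (3 + C)*(C + 2*C/(-5 + C)))
R(g) = -3 + g
f(R(5) - 1*(-4))*K(7) = ((-3 + 5) - 1*(-4))²*(7*(-9 + 7²)/(-5 + 7)) = (2 + 4)²*(7*(-9 + 49)/2) = 6²*(7*(½)*40) = 36*140 = 5040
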